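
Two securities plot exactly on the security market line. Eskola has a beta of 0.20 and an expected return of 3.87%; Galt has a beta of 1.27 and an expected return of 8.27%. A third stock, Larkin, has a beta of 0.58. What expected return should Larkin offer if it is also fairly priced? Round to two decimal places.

MRP (SML slope) = (8.27% − 3.87%) / (1.27 − 0.20) = 4.40% / 1.07 = 4.1121%
R_f (intercept) = 3.87% − 0.20 × 4.1121% = 3.0476%
E(R_Larkin) = R_f + β × MRP = 3.0476% + 0.58 × 4.1121% = 5.43%

5.43%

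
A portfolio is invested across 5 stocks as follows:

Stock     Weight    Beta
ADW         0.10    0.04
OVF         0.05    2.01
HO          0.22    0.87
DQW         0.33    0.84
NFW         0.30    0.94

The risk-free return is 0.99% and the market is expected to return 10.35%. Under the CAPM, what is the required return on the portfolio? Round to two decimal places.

8.99%

β_P = Σ w_i β_i = 0.10×0.04 + 0.05×2.01 + 0.22×0.87 + 0.33×0.84 + 0.30×0.94 = 0.8551
MRP = 10.35% − 0.99% = 9.36%
E(R_P) = R_f + β_P × MRP = 0.99% + 0.8551 × 9.36% = 8.99%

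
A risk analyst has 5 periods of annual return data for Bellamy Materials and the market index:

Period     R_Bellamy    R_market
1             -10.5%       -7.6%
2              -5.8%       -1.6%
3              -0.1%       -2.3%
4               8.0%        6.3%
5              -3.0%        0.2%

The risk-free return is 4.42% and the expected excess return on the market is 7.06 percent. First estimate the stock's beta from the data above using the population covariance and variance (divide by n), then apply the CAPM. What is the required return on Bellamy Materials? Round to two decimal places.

13.41%

Mean R_i = (-10.5 − 5.8 − 0.1 + 8.0 − 3.0) / 5 = -2.2800%
Mean R_m = (-7.6 − 1.6 − 2.3 + 6.3 + 0.2) / 5 = -1.0000%
Σ(R_i − R̄_i)(R_m − R̄_m) = 127.7100  ⇒  Cov = 127.7100 / 5 = 25.5420
Σ(R_m − R̄_m)² = 100.3400  ⇒  Var(R_m) = 100.3400 / 5 = 20.0680
β = Cov / Var(R_m) = 25.5420 / 20.0680 = 1.2728
E(R) = R_f + β × MRP = 4.42% + 1.2728 × 7.06% = 13.41%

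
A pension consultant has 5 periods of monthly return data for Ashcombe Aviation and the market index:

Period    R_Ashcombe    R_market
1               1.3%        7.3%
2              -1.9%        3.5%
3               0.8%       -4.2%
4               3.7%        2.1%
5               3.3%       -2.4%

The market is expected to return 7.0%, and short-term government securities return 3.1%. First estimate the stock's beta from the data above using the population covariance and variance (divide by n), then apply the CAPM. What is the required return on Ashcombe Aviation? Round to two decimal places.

2.66%

Mean R_i = (1.3 − 1.9 + 0.8 + 3.7 + 3.3) / 5 = 1.4400%
Mean R_m = (7.3 + 3.5 − 4.2 + 2.1 − 2.4) / 5 = 1.2600%
Σ(R_i − R̄_i)(R_m − R̄_m) = -9.7420  ⇒  Cov = -9.7420 / 5 = -1.9484
Σ(R_m − R̄_m)² = 85.4120  ⇒  Var(R_m) = 85.4120 / 5 = 17.0824
β = Cov / Var(R_m) = -1.9484 / 17.0824 = -0.1141
MRP = 7.0% − 3.1% = 3.90%
E(R) = R_f + β × MRP = 3.1% + -0.1141 × 3.9% = 2.66%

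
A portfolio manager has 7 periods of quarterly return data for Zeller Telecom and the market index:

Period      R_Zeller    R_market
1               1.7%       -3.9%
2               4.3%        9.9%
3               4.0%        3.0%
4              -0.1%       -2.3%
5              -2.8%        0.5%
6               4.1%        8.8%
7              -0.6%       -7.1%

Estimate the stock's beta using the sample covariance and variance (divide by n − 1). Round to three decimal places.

Mean R_i = (1.7 + 4.3 + 4.0 − 0.1 − 2.8 + 4.1 − 0.6) / 7 = 1.5143%
Mean R_m = (-3.9 + 9.9 + 3.0 − 2.3 + 0.5 + 8.8 − 7.1) / 7 = 1.2714%
Σ(R_i − R̄_i)(R_m − R̄_m) = 73.6329  ⇒  Cov = 73.6329 / 6 = 12.2722
Σ(R_m − R̄_m)² = 244.2943  ⇒  Var(R_m) = 244.2943 / 6 = 40.7157
β = Cov / Var(R_m) = 12.2722 / 40.7157 = 0.3014

0.301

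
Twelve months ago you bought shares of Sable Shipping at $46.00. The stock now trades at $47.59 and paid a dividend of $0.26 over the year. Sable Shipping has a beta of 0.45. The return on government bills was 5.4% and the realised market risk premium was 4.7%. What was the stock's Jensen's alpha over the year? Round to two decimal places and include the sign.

-3.49%

Realised HPR = (P1 + D1 − P0) / P0 = (47.59 + 0.26 − 46.00) / 46.00 = 1.85 / 46.00 = 4.0217%
CAPM required = R_f + β·MRP = 5.4% + 0.45 × 4.7% = 7.5150%
α = realised − required = 4.0217% − 7.5150% = -3.49%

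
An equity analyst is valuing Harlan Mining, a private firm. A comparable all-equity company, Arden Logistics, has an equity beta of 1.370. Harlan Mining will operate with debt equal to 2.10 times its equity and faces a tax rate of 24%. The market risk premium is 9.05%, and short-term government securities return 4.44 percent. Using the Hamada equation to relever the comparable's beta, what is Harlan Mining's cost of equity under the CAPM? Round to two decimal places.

β_L = β_U × [1 + (1 − t)(D/E)] = 1.370 × [1 + (1 − 0.24) × 2.10]
    = 1.370 × [1 + 0.76 × 2.10] = 1.370 × 2.5960 = 3.5565
E(R) = R_f + β_L × MRP = 4.44% + 3.5565 × 9.05% = 36.63%

36.63%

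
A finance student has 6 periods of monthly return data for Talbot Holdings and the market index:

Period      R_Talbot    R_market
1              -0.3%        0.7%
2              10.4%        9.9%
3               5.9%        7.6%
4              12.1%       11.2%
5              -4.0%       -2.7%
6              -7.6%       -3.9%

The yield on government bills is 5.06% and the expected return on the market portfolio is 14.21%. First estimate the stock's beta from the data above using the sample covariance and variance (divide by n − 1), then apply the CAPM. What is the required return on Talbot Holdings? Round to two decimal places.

16.03%

Mean R_i = (-0.3 + 10.4 + 5.9 + 12.1 − 4.0 − 7.6) / 6 = 2.7500%
Mean R_m = (0.7 + 9.9 + 7.6 + 11.2 − 2.7 − 3.9) / 6 = 3.8000%
Σ(R_i − R̄_i)(R_m − R̄_m) = 260.8500  ⇒  Cov = 260.8500 / 5 = 52.1700
Σ(R_m − R̄_m)² = 217.5600  ⇒  Var(R_m) = 217.5600 / 5 = 43.5120
β = Cov / Var(R_m) = 52.1700 / 43.5120 = 1.1990
MRP = 14.21% − 5.06% = 9.15%
E(R) = R_f + β × MRP = 5.06% + 1.1990 × 9.15% = 16.03%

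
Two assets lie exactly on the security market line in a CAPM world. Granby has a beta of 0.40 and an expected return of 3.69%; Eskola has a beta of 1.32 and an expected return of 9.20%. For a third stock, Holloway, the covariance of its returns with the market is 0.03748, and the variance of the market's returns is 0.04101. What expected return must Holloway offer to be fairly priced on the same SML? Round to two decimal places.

6.77%

MRP = (9.20% − 3.69%) / (1.32 − 0.40) = 5.9891%
R_f = 3.69% − 0.40 × 5.9891% = 1.2944%
β_Holloway = Cov / Var(R_m) = 0.03748 / 0.04101 = 0.9139
E(R_Holloway) = R_f + β × MRP = 1.2944% + 0.9139 × 5.9891% = 6.77%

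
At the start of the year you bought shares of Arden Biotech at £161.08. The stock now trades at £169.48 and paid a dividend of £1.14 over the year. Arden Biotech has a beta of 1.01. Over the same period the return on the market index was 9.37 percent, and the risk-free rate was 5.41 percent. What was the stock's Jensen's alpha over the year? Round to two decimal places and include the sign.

-3.49%

Realised HPR = (P1 + D1 − P0) / P0 = (169.48 + 1.14 − 161.08) / 161.08 = 9.54 / 161.08 = 5.9225%
MRP = 9.37% − 5.41% = 3.96%
CAPM required = R_f + β·MRP = 5.41% + 1.01 × 3.96% = 9.4096%
α = realised − required = 5.9225% − 9.4096% = -3.49%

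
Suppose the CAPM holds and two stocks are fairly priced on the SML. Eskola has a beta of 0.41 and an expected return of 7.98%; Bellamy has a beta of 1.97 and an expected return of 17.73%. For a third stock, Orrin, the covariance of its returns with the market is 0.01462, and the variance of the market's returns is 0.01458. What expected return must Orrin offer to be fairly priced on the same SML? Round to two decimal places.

11.68%

MRP = (17.73% − 7.98%) / (1.97 − 0.41) = 6.2500%
R_f = 7.98% − 0.41 × 6.2500% = 5.4175%
β_Orrin = Cov / Var(R_m) = 0.01462 / 0.01458 = 1.0027
E(R_Orrin) = R_f + β × MRP = 5.4175% + 1.0027 × 6.2500% = 11.68%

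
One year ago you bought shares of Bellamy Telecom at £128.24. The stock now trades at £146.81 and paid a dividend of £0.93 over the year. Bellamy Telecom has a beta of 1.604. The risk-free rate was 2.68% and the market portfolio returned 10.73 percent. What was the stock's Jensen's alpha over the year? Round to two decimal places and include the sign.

-0.39%

Realised HPR = (P1 + D1 − P0) / P0 = (146.81 + 0.93 − 128.24) / 128.24 = 19.50 / 128.24 = 15.2059%
MRP = 10.73% − 2.68% = 8.05%
CAPM required = R_f + β·MRP = 2.68% + 1.604 × 8.05% = 15.59220%
α = realised − required = 15.2059% − 15.59220% = -0.39%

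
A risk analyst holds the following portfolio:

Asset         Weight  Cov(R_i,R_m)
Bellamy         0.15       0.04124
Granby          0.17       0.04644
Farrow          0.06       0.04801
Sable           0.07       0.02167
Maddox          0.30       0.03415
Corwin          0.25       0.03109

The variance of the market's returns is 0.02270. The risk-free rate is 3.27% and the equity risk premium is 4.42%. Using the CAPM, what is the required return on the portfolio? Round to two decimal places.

10.38%

β_Bellamy = 0.04124 / 0.02270 = 1.8167
β_Granby = 0.04644 / 0.02270 = 2.0458
β_Farrow = 0.04801 / 0.02270 = 2.1150
β_Sable = 0.02167 / 0.02270 = 0.9546
β_Maddox = 0.03415 / 0.02270 = 1.5044
β_Corwin = 0.03109 / 0.02270 = 1.3696
β_P = Σ w_i β_i = 0.15×1.8167 + 0.17×2.0458 + 0.06×2.1150 + 0.07×0.9546 + 0.30×1.5044 + 0.25×1.3696 = 1.6077
E(R_P) = R_f + β_P × MRP = 3.27% + 1.6077 × 4.42% = 10.38%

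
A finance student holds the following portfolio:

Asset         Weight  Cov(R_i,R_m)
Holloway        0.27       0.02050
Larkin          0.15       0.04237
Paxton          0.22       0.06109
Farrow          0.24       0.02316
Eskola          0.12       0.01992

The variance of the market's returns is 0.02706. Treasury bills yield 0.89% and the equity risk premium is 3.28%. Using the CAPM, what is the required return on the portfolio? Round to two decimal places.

β_Holloway = 0.02050 / 0.02706 = 0.7576
β_Larkin = 0.04237 / 0.02706 = 1.5658
β_Paxton = 0.06109 / 0.02706 = 2.2576
β_Farrow = 0.02316 / 0.02706 = 0.8559
β_Eskola = 0.01992 / 0.02706 = 0.7361
β_P = Σ w_i β_i = 0.27×0.7576 + 0.15×1.5658 + 0.22×2.2576 + 0.24×0.8559 + 0.12×0.7361 = 1.2298
E(R_P) = R_f + β_P × MRP = 0.89% + 1.2298 × 3.28% = 4.92%

4.92%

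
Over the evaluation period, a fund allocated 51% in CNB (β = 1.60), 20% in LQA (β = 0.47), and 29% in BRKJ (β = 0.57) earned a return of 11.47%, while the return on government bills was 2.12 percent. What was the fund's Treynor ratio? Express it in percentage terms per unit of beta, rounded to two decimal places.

β_P = 0.51×1.60 + 0.20×0.47 + 0.29×0.57 = 1.0753
Treynor = (R_P − R_f) / β_P = (11.47% − 2.12%) / 1.0753 = 9.35% / 1.0753 = 8.70%

8.70%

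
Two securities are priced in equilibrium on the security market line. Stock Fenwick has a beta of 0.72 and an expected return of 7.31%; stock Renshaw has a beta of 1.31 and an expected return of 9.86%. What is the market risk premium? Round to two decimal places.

4.32%

Both satisfy E(R) = R_f + β·MRP, so the slope of the SML is
MRP = (9.86% − 7.31%) / (1.31 − 0.72) = 2.55% / 0.59 = 4.3220%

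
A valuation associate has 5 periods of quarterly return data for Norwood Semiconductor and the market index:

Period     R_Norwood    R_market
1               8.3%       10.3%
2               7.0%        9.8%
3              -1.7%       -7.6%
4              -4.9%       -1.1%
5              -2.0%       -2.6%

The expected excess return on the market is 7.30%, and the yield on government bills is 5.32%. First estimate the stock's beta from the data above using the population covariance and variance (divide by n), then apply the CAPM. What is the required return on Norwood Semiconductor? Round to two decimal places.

Mean R_i = (8.3 + 7.0 − 1.7 − 4.9 − 2.0) / 5 = 1.3400%
Mean R_m = (10.3 + 9.8 − 7.6 − 1.1 − 2.6) / 5 = 1.7600%
Σ(R_i − R̄_i)(R_m − R̄_m) = 165.8080  ⇒  Cov = 165.8080 / 5 = 33.1616
Σ(R_m − R̄_m)² = 252.3720  ⇒  Var(R_m) = 252.3720 / 5 = 50.4744
β = Cov / Var(R_m) = 33.1616 / 50.4744 = 0.6570
E(R) = R_f + β × MRP = 5.32% + 0.6570 × 7.30% = 10.12%

10.12%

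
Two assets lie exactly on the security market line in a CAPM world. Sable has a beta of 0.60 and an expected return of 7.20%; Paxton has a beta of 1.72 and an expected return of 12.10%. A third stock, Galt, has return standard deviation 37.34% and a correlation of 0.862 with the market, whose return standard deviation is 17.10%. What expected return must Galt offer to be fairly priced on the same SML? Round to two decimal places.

12.81%

MRP = (12.10% − 7.20%) / (1.72 − 0.60) = 4.3750%
R_f = 7.20% − 0.60 × 4.3750% = 4.5750%
β_Galt = ρ·σ_i/σ_m = 0.862 × 37.34 / 17.10 = 1.8823
E(R_Galt) = R_f + β × MRP = 4.5750% + 1.8823 × 4.3750% = 12.81%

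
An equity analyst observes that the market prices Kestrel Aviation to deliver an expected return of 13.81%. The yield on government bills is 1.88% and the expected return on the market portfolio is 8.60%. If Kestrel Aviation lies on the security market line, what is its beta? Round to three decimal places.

1.775

MRP = 8.60% − 1.88% = 6.72%
β = (E(R) − R_f) / MRP = (13.81% − 1.88%) / 6.72% = 11.93% / 6.72% = 1.775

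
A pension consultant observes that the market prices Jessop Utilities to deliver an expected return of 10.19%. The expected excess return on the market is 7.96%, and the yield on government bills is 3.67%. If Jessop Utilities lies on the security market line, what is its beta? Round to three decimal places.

β = (E(R) − R_f) / MRP = (10.19% − 3.67%) / 7.96% = 6.52% / 7.96% = 0.819

0.819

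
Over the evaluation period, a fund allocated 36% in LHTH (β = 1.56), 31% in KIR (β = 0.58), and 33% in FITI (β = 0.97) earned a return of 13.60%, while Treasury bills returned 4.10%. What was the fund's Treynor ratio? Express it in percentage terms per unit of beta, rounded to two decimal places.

β_P = 0.36×1.56 + 0.31×0.58 + 0.33×0.97 = 1.0615
Treynor = (R_P − R_f) / β_P = (13.60% − 4.10%) / 1.0615 = 9.50% / 1.0615 = 8.95%

8.95%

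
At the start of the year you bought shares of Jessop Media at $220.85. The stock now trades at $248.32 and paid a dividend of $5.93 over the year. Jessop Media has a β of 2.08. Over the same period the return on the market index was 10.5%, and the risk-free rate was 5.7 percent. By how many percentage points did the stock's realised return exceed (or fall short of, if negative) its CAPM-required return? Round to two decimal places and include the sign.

Realised HPR = (P1 + D1 − P0) / P0 = (248.32 + 5.93 − 220.85) / 220.85 = 33.40 / 220.85 = 15.1234%
MRP = 10.5% − 5.7% = 4.80%
CAPM required = R_f + β·MRP = 5.7% + 2.08 × 4.8% = 15.6840%
α = realised − required = 15.1234% − 15.6840% = -0.56%

-0.56%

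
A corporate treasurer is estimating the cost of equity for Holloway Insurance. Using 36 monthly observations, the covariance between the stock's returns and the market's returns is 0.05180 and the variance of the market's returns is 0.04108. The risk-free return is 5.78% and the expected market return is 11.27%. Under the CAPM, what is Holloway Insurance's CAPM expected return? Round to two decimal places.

12.70%

β = Cov(R_i, R_m) / Var(R_m) = 0.05180 / 0.04108 = 1.2610
MRP = 11.27% − 5.78% = 5.49%
E(R) = R_f + β × MRP = 5.78% + 1.2610 × 5.49% = 12.70%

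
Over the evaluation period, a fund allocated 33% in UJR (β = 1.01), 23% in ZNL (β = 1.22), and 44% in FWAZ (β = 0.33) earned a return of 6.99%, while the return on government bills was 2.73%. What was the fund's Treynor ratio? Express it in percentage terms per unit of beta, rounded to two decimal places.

β_P = 0.33×1.01 + 0.23×1.22 + 0.44×0.33 = 0.7591
Treynor = (R_P − R_f) / β_P = (6.99% − 2.73%) / 0.7591 = 4.26% / 0.7591 = 5.61%

5.61%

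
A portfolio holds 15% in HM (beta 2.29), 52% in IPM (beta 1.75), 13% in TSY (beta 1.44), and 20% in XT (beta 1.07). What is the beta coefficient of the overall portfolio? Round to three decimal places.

β_P = Σ w_i β_i = 0.15×2.29 + 0.52×1.75 + 0.13×1.44 + 0.20×1.07 = 1.6547

1.655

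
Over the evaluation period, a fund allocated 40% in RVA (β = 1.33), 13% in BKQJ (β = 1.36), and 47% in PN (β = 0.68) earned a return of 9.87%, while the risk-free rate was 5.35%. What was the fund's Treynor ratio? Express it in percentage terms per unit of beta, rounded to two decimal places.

4.40%

β_P = 0.40×1.33 + 0.13×1.36 + 0.47×0.68 = 1.0284
Treynor = (R_P − R_f) / β_P = (9.87% − 5.35%) / 1.0284 = 4.52% / 1.0284 = 4.40%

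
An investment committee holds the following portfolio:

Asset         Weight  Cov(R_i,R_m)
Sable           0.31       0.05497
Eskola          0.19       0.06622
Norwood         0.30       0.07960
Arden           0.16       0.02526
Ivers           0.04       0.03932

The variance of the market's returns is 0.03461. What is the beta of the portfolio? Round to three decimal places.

1.708

β_Sable = 0.05497 / 0.03461 = 1.5883
β_Eskola = 0.06622 / 0.03461 = 1.9133
β_Norwood = 0.07960 / 0.03461 = 2.2999
β_Arden = 0.02526 / 0.03461 = 0.7298
β_Ivers = 0.03932 / 0.03461 = 1.1361
β_P = Σ w_i β_i = 0.31×1.5883 + 0.19×1.9133 + 0.30×2.2999 + 0.16×0.7298 + 0.04×1.1361 = 1.7081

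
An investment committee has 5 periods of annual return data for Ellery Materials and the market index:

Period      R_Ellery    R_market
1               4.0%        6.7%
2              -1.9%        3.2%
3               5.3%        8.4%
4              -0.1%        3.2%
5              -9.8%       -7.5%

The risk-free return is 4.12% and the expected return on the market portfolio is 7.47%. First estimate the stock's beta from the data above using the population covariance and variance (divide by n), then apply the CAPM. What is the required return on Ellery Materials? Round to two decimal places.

7.30%

Mean R_i = (4.0 − 1.9 + 5.3 − 0.1 − 9.8) / 5 = -0.5000%
Mean R_m = (6.7 + 3.2 + 8.4 + 3.2 − 7.5) / 5 = 2.8000%
Σ(R_i − R̄_i)(R_m − R̄_m) = 145.4200  ⇒  Cov = 145.4200 / 5 = 29.0840
Σ(R_m − R̄_m)² = 152.9800  ⇒  Var(R_m) = 152.9800 / 5 = 30.5960
β = Cov / Var(R_m) = 29.0840 / 30.5960 = 0.9506
MRP = 7.47% − 4.12% = 3.35%
E(R) = R_f + β × MRP = 4.12% + 0.9506 × 3.35% = 7.30%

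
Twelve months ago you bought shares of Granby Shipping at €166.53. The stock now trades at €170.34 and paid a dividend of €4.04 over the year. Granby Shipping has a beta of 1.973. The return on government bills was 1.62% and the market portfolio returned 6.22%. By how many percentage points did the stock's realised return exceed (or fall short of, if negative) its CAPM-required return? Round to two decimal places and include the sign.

-5.98%

Realised HPR = (P1 + D1 − P0) / P0 = (170.34 + 4.04 − 166.53) / 166.53 = 7.85 / 166.53 = 4.7139%
MRP = 6.22% − 1.62% = 4.60%
CAPM required = R_f + β·MRP = 1.62% + 1.973 × 4.60% = 10.69580%
α = realised − required = 4.7139% − 10.69580% = -5.98%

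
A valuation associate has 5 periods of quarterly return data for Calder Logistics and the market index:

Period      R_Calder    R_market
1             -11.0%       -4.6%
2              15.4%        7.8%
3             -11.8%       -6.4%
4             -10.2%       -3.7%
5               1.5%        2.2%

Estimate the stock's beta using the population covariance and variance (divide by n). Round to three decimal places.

1.985

Mean R_i = (-11.0 + 15.4 − 11.8 − 10.2 + 1.5) / 5 = -3.2200%
Mean R_m = (-4.6 + 7.8 − 6.4 − 3.7 + 2.2) / 5 = -0.9400%
Σ(R_i − R̄_i)(R_m − R̄_m) = 272.1460  ⇒  Cov = 272.1460 / 5 = 54.4292
Σ(R_m − R̄_m)² = 137.0720  ⇒  Var(R_m) = 137.0720 / 5 = 27.4144
β = Cov / Var(R_m) = 54.4292 / 27.4144 = 1.9854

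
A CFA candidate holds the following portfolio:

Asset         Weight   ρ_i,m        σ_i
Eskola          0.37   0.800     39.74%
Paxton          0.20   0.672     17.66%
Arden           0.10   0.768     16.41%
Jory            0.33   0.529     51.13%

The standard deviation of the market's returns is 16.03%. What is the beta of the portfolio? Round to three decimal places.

1.517

β_Eskola = 0.800 × 39.74% / 16.03% = 1.9833
β_Paxton = 0.672 × 17.66% / 16.03% = 0.7403
β_Arden = 0.768 × 16.41% / 16.03% = 0.7862
β_Jory = 0.529 × 51.13% / 16.03% = 1.6873
β_P = Σ w_i β_i = 0.37×1.9833 + 0.20×0.7403 + 0.10×0.7862 + 0.33×1.6873 = 1.5173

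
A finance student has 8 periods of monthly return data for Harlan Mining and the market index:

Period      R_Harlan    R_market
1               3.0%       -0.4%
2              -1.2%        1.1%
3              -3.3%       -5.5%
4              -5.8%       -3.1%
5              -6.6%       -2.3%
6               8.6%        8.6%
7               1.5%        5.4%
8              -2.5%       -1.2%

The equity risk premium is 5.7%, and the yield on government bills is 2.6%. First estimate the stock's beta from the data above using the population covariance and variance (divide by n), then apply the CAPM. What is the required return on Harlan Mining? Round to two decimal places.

7.76%

Mean R_i = (3.0 − 1.2 − 3.3 − 5.8 − 6.6 + 8.6 + 1.5 − 2.5) / 8 = -0.7875%
Mean R_m = (-0.4 + 1.1 − 5.5 − 3.1 − 2.3 + 8.6 + 5.4 − 1.2) / 8 = 0.3250%
Σ(R_i − R̄_i)(R_m − R̄_m) = 135.8975  ⇒  Cov = 135.8975 / 8 = 16.9872
Σ(R_m − R̄_m)² = 150.2350  ⇒  Var(R_m) = 150.2350 / 8 = 18.7794
β = Cov / Var(R_m) = 16.9872 / 18.7794 = 0.9046
E(R) = R_f + β × MRP = 2.6% + 0.9046 × 5.7% = 7.76%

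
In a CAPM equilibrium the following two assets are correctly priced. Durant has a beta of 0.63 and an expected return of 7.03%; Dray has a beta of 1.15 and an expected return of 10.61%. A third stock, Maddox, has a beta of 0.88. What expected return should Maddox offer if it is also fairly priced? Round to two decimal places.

MRP (SML slope) = (10.61% − 7.03%) / (1.15 − 0.63) = 3.58% / 0.52 = 6.8846%
R_f (intercept) = 7.03% − 0.63 × 6.8846% = 2.6927%
E(R_Maddox) = R_f + β × MRP = 2.6927% + 0.88 × 6.8846% = 8.75%

8.75%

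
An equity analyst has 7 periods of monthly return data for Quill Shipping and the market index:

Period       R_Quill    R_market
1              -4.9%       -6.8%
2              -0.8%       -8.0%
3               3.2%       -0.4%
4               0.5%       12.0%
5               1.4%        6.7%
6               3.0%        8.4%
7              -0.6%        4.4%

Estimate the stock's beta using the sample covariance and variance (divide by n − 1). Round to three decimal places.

Mean R_i = (-4.9 − 0.8 + 3.2 + 0.5 + 1.4 + 3.0 − 0.6) / 7 = 0.2571%
Mean R_m = (-6.8 − 8.0 − 0.4 + 12.0 + 6.7 + 8.4 + 4.4) / 7 = 2.3286%
Σ(R_i − R̄_i)(R_m − R̄_m) = 72.1886  ⇒  Cov = 72.1886 / 6 = 12.0314
Σ(R_m − R̄_m)² = 351.2543  ⇒  Var(R_m) = 351.2543 / 6 = 58.5424
β = Cov / Var(R_m) = 12.0314 / 58.5424 = 0.2055

0.206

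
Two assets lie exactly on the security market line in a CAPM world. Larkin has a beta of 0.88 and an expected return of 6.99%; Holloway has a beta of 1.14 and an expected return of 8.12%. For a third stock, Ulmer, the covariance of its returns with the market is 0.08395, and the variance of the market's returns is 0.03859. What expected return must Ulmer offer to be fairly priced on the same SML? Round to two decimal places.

MRP = (8.12% − 6.99%) / (1.14 − 0.88) = 4.3462%
R_f = 6.99% − 0.88 × 4.3462% = 3.1653%
β_Ulmer = Cov / Var(R_m) = 0.08395 / 0.03859 = 2.1754
E(R_Ulmer) = R_f + β × MRP = 3.1653% + 2.1754 × 4.3462% = 12.62%

12.62%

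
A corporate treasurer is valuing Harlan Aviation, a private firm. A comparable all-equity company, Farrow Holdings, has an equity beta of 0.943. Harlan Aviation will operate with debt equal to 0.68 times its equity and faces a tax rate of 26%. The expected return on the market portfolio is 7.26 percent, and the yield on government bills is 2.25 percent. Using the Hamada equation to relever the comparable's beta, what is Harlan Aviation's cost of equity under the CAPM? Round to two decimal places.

9.35%

β_L = β_U × [1 + (1 − t)(D/E)] = 0.943 × [1 + (1 − 0.26) × 0.68]
    = 0.943 × [1 + 0.74 × 0.68] = 0.943 × 1.5032 = 1.4175
MRP = 7.26% − 2.25% = 5.01%
E(R) = R_f + β_L × MRP = 2.25% + 1.4175 × 5.01% = 9.35%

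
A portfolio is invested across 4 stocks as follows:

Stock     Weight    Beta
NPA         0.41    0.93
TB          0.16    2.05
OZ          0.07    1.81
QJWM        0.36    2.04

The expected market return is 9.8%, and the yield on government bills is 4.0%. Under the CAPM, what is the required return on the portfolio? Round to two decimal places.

β_P = Σ w_i β_i = 0.41×0.93 + 0.16×2.05 + 0.07×1.81 + 0.36×2.04 = 1.5704
MRP = 9.8% − 4.0% = 5.80%
E(R_P) = R_f + β_P × MRP = 4.0% + 1.5704 × 5.8% = 13.11%

13.11%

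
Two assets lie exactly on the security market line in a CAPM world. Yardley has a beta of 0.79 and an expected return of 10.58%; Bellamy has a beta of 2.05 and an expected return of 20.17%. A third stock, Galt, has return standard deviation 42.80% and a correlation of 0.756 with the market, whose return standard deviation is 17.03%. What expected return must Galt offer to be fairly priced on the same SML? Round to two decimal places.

MRP = (20.17% − 10.58%) / (2.05 − 0.79) = 7.6111%
R_f = 10.58% − 0.79 × 7.6111% = 4.5672%
β_Galt = ρ·σ_i/σ_m = 0.756 × 42.80 / 17.03 = 1.9000
E(R_Galt) = R_f + β × MRP = 4.5672% + 1.9000 × 7.6111% = 19.03%

19.03%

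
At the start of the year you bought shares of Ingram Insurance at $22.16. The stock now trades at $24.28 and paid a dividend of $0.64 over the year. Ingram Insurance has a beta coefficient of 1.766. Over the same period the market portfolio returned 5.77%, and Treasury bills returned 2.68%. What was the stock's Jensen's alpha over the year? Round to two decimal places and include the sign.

Realised HPR = (P1 + D1 − P0) / P0 = (24.28 + 0.64 − 22.16) / 22.16 = 2.76 / 22.16 = 12.4549%
MRP = 5.77% − 2.68% = 3.09%
CAPM required = R_f + β·MRP = 2.68% + 1.766 × 3.09% = 8.13694%
α = realised − required = 12.4549% − 8.13694% = +4.32%

+4.32%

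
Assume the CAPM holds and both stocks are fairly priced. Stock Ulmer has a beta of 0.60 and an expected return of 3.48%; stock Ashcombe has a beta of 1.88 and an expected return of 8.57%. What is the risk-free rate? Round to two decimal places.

Both satisfy E(R) = R_f + β·MRP, so the slope of the SML is
MRP = (8.57% − 3.48%) / (1.88 − 0.60) = 5.09% / 1.28 = 3.9766%
R_f = E(R_Ulmer) − β_Ulmer·MRP = 3.48% − 0.60 × 3.9766% = 1.0940%

1.09%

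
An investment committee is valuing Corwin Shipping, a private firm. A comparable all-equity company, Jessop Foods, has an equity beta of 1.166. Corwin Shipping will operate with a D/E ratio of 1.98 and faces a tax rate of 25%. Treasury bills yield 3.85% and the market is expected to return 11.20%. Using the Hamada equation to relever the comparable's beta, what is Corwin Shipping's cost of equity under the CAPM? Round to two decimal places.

β_L = β_U × [1 + (1 − t)(D/E)] = 1.166 × [1 + (1 − 0.25) × 1.98]
    = 1.166 × [1 + 0.75 × 1.98] = 1.166 × 2.4850 = 2.8975
MRP = 11.20% − 3.85% = 7.35%
E(R) = R_f + β_L × MRP = 3.85% + 2.8975 × 7.35% = 25.15%

25.15%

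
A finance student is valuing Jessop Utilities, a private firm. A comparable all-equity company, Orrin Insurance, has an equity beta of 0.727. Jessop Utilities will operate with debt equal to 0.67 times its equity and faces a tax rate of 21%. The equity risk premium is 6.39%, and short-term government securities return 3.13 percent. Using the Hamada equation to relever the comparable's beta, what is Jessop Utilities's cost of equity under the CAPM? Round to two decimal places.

β_L = β_U × [1 + (1 − t)(D/E)] = 0.727 × [1 + (1 − 0.21) × 0.67]
    = 0.727 × [1 + 0.79 × 0.67] = 0.727 × 1.5293 = 1.1118
E(R) = R_f + β_L × MRP = 3.13% + 1.1118 × 6.39% = 10.23%

10.23%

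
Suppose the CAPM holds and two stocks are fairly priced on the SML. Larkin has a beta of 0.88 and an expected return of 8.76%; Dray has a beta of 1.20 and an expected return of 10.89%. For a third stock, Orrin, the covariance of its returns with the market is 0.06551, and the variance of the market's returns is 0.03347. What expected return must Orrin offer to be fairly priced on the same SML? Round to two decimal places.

MRP = (10.89% − 8.76%) / (1.20 − 0.88) = 6.6563%
R_f = 8.76% − 0.88 × 6.6563% = 2.9025%
β_Orrin = Cov / Var(R_m) = 0.06551 / 0.03347 = 1.9573
E(R_Orrin) = R_f + β × MRP = 2.9025% + 1.9573 × 6.6563% = 15.93%

15.93%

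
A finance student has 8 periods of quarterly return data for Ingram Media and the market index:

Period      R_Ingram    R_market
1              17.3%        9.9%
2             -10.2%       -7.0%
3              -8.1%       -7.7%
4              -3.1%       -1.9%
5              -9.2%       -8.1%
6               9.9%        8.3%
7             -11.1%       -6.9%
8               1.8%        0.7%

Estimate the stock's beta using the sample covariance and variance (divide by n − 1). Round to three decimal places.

Mean R_i = (17.3 − 10.2 − 8.1 − 3.1 − 9.2 + 9.9 − 11.1 + 1.8) / 8 = -1.5875%
Mean R_m = (9.9 − 7.0 − 7.7 − 1.9 − 8.1 + 8.3 − 6.9 + 0.7) / 8 = -1.5875%
Σ(R_i − R̄_i)(R_m − R̄_m) = 525.3088  ⇒  Cov = 525.3088 / 7 = 75.0441
Σ(R_m − R̄_m)² = 372.3488  ⇒  Var(R_m) = 372.3488 / 7 = 53.1927
β = Cov / Var(R_m) = 75.0441 / 53.1927 = 1.4108

1.411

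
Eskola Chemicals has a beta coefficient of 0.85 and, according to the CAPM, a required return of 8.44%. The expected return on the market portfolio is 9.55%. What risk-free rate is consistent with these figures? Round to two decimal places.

E(R) = R_f + β(E(R_m) − R_f) = R_f(1 − β) + β·E(R_m)
8.44% = R_f × (1 − 0.85) + 0.85 × 9.55%
8.44% = R_f × 0.15 + 8.1175%
R_f = (8.44% − 8.1175%) / 0.15 = 2.15%

2.15%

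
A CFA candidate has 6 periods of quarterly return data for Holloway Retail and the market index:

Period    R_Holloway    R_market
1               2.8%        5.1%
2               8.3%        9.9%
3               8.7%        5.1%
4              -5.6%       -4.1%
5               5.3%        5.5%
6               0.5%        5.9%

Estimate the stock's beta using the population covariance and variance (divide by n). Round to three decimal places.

Mean R_i = (2.8 + 8.3 + 8.7 − 5.6 + 5.3 + 0.5) / 6 = 3.3333%
Mean R_m = (5.1 + 9.9 + 5.1 − 4.1 + 5.5 + 5.9) / 6 = 4.5667%
Σ(R_i − R̄_i)(R_m − R̄_m) = 104.5467  ⇒  Cov = 104.5467 / 6 = 17.4245
Σ(R_m − R̄_m)² = 106.7733  ⇒  Var(R_m) = 106.7733 / 6 = 17.7956
β = Cov / Var(R_m) = 17.4245 / 17.7956 = 0.9791

0.979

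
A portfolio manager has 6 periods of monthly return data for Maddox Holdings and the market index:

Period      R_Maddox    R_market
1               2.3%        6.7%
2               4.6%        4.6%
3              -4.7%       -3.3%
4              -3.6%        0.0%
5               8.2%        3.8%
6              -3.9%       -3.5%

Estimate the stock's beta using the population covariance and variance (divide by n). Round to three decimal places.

1.008

Mean R_i = (2.3 + 4.6 − 4.7 − 3.6 + 8.2 − 3.9) / 6 = 0.4833%
Mean R_m = (6.7 + 4.6 − 3.3 + 0.0 + 3.8 − 3.5) / 6 = 1.3833%
Σ(R_i − R̄_i)(R_m − R̄_m) = 92.8783  ⇒  Cov = 92.8783 / 6 = 15.4797
Σ(R_m − R̄_m)² = 92.1483  ⇒  Var(R_m) = 92.1483 / 6 = 15.3581
β = Cov / Var(R_m) = 15.4797 / 15.3581 = 1.0079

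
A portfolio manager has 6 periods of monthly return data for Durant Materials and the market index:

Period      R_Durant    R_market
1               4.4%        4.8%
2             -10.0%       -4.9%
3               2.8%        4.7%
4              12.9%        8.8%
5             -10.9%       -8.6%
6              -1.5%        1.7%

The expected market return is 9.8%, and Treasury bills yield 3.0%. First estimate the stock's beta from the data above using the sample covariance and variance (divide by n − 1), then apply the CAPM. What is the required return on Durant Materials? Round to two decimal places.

Mean R_i = (4.4 − 10.0 + 2.8 + 12.9 − 10.9 − 1.5) / 6 = -0.3833%
Mean R_m = (4.8 − 4.9 + 4.7 + 8.8 − 8.6 + 1.7) / 6 = 1.0833%
Σ(R_i − R̄_i)(R_m − R̄_m) = 290.4817  ⇒  Cov = 290.4817 / 5 = 58.0963
Σ(R_m − R̄_m)² = 216.3883  ⇒  Var(R_m) = 216.3883 / 5 = 43.2777
β = Cov / Var(R_m) = 58.0963 / 43.2777 = 1.3424
MRP = 9.8% − 3.0% = 6.80%
E(R) = R_f + β × MRP = 3.0% + 1.3424 × 6.8% = 12.13%

12.13%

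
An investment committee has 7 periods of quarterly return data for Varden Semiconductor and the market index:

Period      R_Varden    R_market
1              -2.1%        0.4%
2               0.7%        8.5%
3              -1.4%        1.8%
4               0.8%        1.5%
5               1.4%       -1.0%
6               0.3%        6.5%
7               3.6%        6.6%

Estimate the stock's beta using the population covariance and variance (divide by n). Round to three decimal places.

0.207

Mean R_i = (-2.1 + 0.7 − 1.4 + 0.8 + 1.4 + 0.3 + 3.6) / 7 = 0.4714%
Mean R_m = (0.4 + 8.5 + 1.8 + 1.5 − 1.0 + 6.5 + 6.6) / 7 = 3.4714%
Σ(R_i − R̄_i)(R_m − R̄_m) = 16.6443  ⇒  Cov = 16.6443 / 7 = 2.3778
Σ(R_m − R̄_m)² = 80.3543  ⇒  Var(R_m) = 80.3543 / 7 = 11.4792
β = Cov / Var(R_m) = 2.3778 / 11.4792 = 0.2071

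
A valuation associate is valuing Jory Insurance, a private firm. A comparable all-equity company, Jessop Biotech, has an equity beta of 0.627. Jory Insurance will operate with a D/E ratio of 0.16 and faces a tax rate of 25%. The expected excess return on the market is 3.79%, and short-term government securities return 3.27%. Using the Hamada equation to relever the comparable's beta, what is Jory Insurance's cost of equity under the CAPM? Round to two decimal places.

β_L = β_U × [1 + (1 − t)(D/E)] = 0.627 × [1 + (1 − 0.25) × 0.16]
    = 0.627 × [1 + 0.75 × 0.16] = 0.627 × 1.1200 = 0.7022
E(R) = R_f + β_L × MRP = 3.27% + 0.7022 × 3.79% = 5.93%

5.93%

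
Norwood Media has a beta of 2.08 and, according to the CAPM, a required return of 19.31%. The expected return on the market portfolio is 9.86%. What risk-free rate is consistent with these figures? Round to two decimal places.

E(R) = R_f + β(E(R_m) − R_f) = R_f(1 − β) + β·E(R_m)
19.31% = R_f × (1 − 2.08) + 2.08 × 9.86%
19.31% = R_f × -1.08 + 20.5088%
R_f = (19.31% − 20.5088%) / -1.08 = 1.11%

1.11%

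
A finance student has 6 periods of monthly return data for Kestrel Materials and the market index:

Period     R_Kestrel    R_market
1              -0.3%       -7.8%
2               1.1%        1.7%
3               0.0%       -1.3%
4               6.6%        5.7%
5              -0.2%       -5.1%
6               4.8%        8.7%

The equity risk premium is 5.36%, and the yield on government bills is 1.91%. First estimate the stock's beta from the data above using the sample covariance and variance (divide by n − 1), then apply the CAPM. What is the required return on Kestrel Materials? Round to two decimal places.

Mean R_i = (-0.3 + 1.1 + 0.0 + 6.6 − 0.2 + 4.8) / 6 = 2.0000%
Mean R_m = (-7.8 + 1.7 − 1.3 + 5.7 − 5.1 + 8.7) / 6 = 0.3167%
Σ(R_i − R̄_i)(R_m − R̄_m) = 80.8100  ⇒  Cov = 80.8100 / 5 = 16.1620
Σ(R_m − R̄_m)² = 199.0083  ⇒  Var(R_m) = 199.0083 / 5 = 39.8017
β = Cov / Var(R_m) = 16.1620 / 39.8017 = 0.4061
E(R) = R_f + β × MRP = 1.91% + 0.4061 × 5.36% = 4.09%

4.09%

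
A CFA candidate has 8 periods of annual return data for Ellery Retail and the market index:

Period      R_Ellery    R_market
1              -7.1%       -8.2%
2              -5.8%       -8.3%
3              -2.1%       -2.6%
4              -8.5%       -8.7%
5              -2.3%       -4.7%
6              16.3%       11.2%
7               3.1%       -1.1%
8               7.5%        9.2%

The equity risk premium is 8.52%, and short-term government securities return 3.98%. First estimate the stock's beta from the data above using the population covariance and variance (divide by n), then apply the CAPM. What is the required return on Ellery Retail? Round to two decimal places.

12.82%

Mean R_i = (-7.1 − 5.8 − 2.1 − 8.5 − 2.3 + 16.3 + 3.1 + 7.5) / 8 = 0.1375%
Mean R_m = (-8.2 − 8.3 − 2.6 − 8.7 − 4.7 + 11.2 − 1.1 + 9.2) / 8 = -1.6500%
Σ(R_i − R̄_i)(R_m − R̄_m) = 446.5450  ⇒  Cov = 446.5450 / 8 = 55.8181
Σ(R_m − R̄_m)² = 430.1800  ⇒  Var(R_m) = 430.1800 / 8 = 53.7725
β = Cov / Var(R_m) = 55.8181 / 53.7725 = 1.0380
E(R) = R_f + β × MRP = 3.98% + 1.0380 × 8.52% = 12.82%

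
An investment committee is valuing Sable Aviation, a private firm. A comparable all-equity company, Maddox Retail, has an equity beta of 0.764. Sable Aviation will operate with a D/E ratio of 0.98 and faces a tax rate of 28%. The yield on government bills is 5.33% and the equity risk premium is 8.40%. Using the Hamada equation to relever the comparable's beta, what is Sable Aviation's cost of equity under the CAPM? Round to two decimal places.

16.28%

β_L = β_U × [1 + (1 − t)(D/E)] = 0.764 × [1 + (1 − 0.28) × 0.98]
    = 0.764 × [1 + 0.72 × 0.98] = 0.764 × 1.7056 = 1.3031
E(R) = R_f + β_L × MRP = 5.33% + 1.3031 × 8.40% = 16.28%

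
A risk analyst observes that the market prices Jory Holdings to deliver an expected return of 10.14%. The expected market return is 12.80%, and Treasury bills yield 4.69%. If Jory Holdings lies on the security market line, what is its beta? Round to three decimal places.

0.672

MRP = 12.80% − 4.69% = 8.11%
β = (E(R) − R_f) / MRP = (10.14% − 4.69%) / 8.11% = 5.45% / 8.11% = 0.672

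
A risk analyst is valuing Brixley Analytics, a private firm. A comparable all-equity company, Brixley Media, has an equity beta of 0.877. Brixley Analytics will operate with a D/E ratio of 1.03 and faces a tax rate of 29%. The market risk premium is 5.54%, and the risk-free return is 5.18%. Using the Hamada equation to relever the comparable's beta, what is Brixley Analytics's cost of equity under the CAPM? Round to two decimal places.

13.59%

β_L = β_U × [1 + (1 − t)(D/E)] = 0.877 × [1 + (1 − 0.29) × 1.03]
    = 0.877 × [1 + 0.71 × 1.03] = 0.877 × 1.7313 = 1.5184
E(R) = R_f + β_L × MRP = 5.18% + 1.5184 × 5.54% = 13.59%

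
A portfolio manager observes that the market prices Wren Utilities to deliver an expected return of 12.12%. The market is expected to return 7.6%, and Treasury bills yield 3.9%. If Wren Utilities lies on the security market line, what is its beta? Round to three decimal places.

MRP = 7.6% − 3.9% = 3.70%
β = (E(R) − R_f) / MRP = (12.12% − 3.9%) / 3.7% = 8.22% / 3.7% = 2.222

2.222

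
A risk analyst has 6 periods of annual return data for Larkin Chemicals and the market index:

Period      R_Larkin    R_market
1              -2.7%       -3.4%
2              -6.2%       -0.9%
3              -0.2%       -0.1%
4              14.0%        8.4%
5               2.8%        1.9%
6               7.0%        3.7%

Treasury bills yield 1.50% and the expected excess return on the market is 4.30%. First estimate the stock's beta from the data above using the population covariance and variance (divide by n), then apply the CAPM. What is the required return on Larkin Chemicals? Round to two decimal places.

8.60%

Mean R_i = (-2.7 − 6.2 − 0.2 + 14.0 + 2.8 + 7.0) / 6 = 2.4500%
Mean R_m = (-3.4 − 0.9 − 0.1 + 8.4 + 1.9 + 3.7) / 6 = 1.6000%
Σ(R_i − R̄_i)(R_m − R̄_m) = 140.0800  ⇒  Cov = 140.0800 / 6 = 23.3467
Σ(R_m − R̄_m)² = 84.8800  ⇒  Var(R_m) = 84.8800 / 6 = 14.1467
β = Cov / Var(R_m) = 23.3467 / 14.1467 = 1.6503
E(R) = R_f + β × MRP = 1.50% + 1.6503 × 4.30% = 8.60%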